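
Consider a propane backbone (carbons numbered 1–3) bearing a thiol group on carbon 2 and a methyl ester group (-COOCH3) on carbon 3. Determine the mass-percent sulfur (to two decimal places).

23.89%

Atom tally by fragment:
  CH3 → C:1 H:3
  CH(SH) → C:1 H:2 S:1
  CH2COOCH3 → C:3 H:5 O:2
Element totals:
  C: 5
  H: 10
  O: 2
  S: 1
Molecular formula: C5H10O2S.
Molar mass = 134.193 g/mol.
Mass from S: 1 × 32.06 = 32.060 g/mol.
%S = 32.060 / 134.193 × 100 = 23.89%.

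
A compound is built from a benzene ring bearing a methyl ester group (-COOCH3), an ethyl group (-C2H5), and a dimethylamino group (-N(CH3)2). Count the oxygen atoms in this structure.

Atom tally by fragment:
  benzene ring core → C:6 H:6
  (− 3 ring H displaced by substituents)
  + COOCH3 → C:2 H:3 O:2
  + C2H5 → C:2 H:5
  + N(CH3)2 → N:1 C:2 H:6
Element totals:
  C: 12
  H: 17
  N: 1
  O: 2

2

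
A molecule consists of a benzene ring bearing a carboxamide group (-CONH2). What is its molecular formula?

Atom tally by fragment:
  benzene ring core → C:6 H:6
  (− 1 ring H displaced by substituents)
  + CONH2 → C:1 H:2 O:1 N:1
Element totals:
  C: 7
  H: 7
  N: 1
  O: 1

C7H7NO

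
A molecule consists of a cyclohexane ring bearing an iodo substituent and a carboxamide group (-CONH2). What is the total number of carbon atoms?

Atom tally by fragment:
  cyclohexane ring core → C:6 H:12
  (− 2 ring H displaced by substituents)
  + I → I:1
  + CONH2 → C:1 H:2 O:1 N:1
Element totals:
  C: 7
  H: 12
  I: 1
  N: 1
  O: 1

7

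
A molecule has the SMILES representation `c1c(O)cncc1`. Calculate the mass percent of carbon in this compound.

Atom tally by fragment:
  pyridine ring core → C:5 H:5 N:1
  (− 1 ring H displaced by substituents)
  + OH → O:1 H:1
Element totals:
  C: 5
  H: 5
  N: 1
  O: 1
Molecular formula: C5H5NO.
Molar mass = 95.101 g/mol.
Mass from C: 5 × 12.011 = 60.055 g/mol.
%C = 60.055 / 95.101 × 100 = 63.15%.

63.15%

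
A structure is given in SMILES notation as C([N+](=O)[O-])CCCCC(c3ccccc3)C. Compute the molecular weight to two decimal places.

Atom tally by fragment:
  O2NCH2 → C:1 H:2 N:1 O:2
  CH2 → C:1 H:2
  CH2 → C:1 H:2
  CH2 → C:1 H:2
  CH2 → C:1 H:2
  CH(C6H5) → C:7 H:6
  CH3 → C:1 H:3
Element totals:
  C: 13
  H: 19
  N: 1
  O: 2
Molecular formula: C13H19NO2.
  M = 13(12.011) + 19(1.008) + 14.007 + 2(15.999)
    = 156.143 + 19.152 + 14.007 + 31.998 = 221.300

221.30 g/mol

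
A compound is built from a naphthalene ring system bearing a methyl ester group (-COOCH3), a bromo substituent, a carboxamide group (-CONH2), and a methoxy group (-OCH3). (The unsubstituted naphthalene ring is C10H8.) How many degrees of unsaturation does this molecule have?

9

Atom tally by fragment:
  naphthalene ring system core → C:10 H:8
  (− 4 ring H displaced by substituents)
  + COOCH3 → C:2 H:3 O:2
  + Br → Br:1
  + CONH2 → C:1 H:2 O:1 N:1
  + OCH3 → C:1 H:3 O:1
Element totals:
  C: 14
  H: 12
  Br: 1
  N: 1
  O: 4
Molecular formula: C14H12BrNO4.
DoU = (2C + 2 + N − H − X) / 2 = (2·14 + 2 + 1 − 12 − 1) / 2 = 9.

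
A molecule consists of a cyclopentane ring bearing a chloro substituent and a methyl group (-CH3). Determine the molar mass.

Atom tally by fragment:
  cyclopentane ring core → C:5 H:10
  (− 2 ring H displaced by substituents)
  + Cl → Cl:1
  + CH3 → C:1 H:3
Element totals:
  C: 6
  H: 11
  Cl: 1
Molecular formula: C6H11Cl.
  M = 6(12.011) + 11(1.008) + 35.45
    = 72.066 + 11.088 + 35.450 = 118.604

118.60 g/mol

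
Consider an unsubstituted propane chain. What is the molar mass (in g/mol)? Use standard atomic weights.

Atom tally by fragment:
  CH3 → C:1 H:3
  CH2 → C:1 H:2
  CH3 → C:1 H:3
Element totals:
  C: 3
  H: 8
Molecular formula: C3H8.
  M = 3(12.011) + 8(1.008)
    = 36.033 + 8.064 = 44.097

44.10 g/mol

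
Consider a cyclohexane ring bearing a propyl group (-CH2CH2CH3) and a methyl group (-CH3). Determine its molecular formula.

Atom tally by fragment:
  cyclohexane ring core → C:6 H:12
  (− 2 ring H displaced by substituents)
  + CH2CH2CH3 → C:3 H:7
  + CH3 → C:1 H:3
Element totals:
  C: 10
  H: 20

C10H20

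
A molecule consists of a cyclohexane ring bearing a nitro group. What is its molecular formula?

C6H11NO2

Atom tally by fragment:
  cyclohexane ring core → C:6 H:12
  (− 1 ring H displaced by substituents)
  + NO2 → N:1 O:2
Element totals:
  C: 6
  H: 11
  N: 1
  O: 2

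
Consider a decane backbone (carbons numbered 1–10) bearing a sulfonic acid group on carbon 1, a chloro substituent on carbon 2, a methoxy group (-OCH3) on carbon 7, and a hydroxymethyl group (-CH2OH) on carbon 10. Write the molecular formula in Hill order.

C12H25ClO5S

Atom tally by fragment:
  HO3SCH2 → C:1 H:3 S:1 O:3
  CH(Cl) → C:1 H:1 Cl:1
  CH2 → C:1 H:2
  CH2 → C:1 H:2
  CH2 → C:1 H:2
  CH2 → C:1 H:2
  CH(OCH3) → C:2 H:4 O:1
  CH2 → C:1 H:2
  CH2 → C:1 H:2
  CH2CH2OH → C:2 H:5 O:1
Element totals:
  C: 12
  H: 25
  Cl: 1
  O: 5
  S: 1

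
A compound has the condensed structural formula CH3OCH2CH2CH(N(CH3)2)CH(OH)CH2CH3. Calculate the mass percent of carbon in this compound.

Element totals:
  C: 9
  H: 21
  N: 1
  O: 2
Molecular formula: C9H21NO2.
Molar mass = 175.272 g/mol.
Mass from C: 9 × 12.011 = 108.099 g/mol.
%C = 108.099 / 175.272 × 100 = 61.67%.

61.67%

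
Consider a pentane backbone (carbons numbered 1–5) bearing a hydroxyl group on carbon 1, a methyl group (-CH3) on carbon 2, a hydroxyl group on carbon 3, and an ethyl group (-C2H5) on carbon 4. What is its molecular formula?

C8H18O2

Atom tally by fragment:
  HOCH2 → C:1 H:3 O:1
  CH(CH3) → C:2 H:4
  CH(OH) → C:1 H:2 O:1
  CH(C2H5) → C:3 H:6
  CH3 → C:1 H:3
Element totals:
  C: 8
  H: 18
  O: 2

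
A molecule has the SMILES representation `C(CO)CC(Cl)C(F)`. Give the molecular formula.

Atom tally by fragment:
  HOCH2CH2 → C:2 H:5 O:1
  CH2 → C:1 H:2
  CH(Cl) → C:1 H:1 Cl:1
  CH2F → C:1 H:2 F:1
Element totals:
  C: 5
  H: 10
  Cl: 1
  F: 1
  O: 1

C5H10ClFO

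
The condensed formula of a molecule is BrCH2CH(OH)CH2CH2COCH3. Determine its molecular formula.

C6H11BrO2

Atom tally by fragment:
  BrCH2 → C:1 H:2 Br:1
  CH(OH) → C:1 H:2 O:1
  CH2 → C:1 H:2
  CH2COCH3 → C:3 H:5 O:1
Element totals:
  C: 6
  H: 11
  Br: 1
  O: 2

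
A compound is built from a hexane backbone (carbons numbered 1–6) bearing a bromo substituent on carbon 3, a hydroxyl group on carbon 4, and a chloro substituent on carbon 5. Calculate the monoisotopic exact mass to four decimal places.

Atom tally by fragment:
  CH3 → C:1 H:3
  CH2 → C:1 H:2
  CH(Br) → C:1 H:1 Br:1
  CH(OH) → C:1 H:2 O:1
  CH(Cl) → C:1 H:1 Cl:1
  CH3 → C:1 H:3
Element totals:
  C: 6
  H: 12
  Br: 1
  Cl: 1
  O: 1
Molecular formula: C6H12BrClO.
  M = 6(12.0) + 12(1.007825) + 78.918338 + 34.968853 + 15.994915
    = 72.000000 + 12.093900 + 78.918338 + 34.968853 + 15.994915 = 213.976006

213.9760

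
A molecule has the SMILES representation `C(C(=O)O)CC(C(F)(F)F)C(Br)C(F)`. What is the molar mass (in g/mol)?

Atom tally by fragment:
  HOOCCH2 → C:2 H:3 O:2
  CH2 → C:1 H:2
  CH(CF3) → C:2 H:1 F:3
  CH(Br) → C:1 H:1 Br:1
  CH2F → C:1 H:2 F:1
Element totals:
  C: 7
  H: 9
  Br: 1
  F: 4
  O: 2
Molecular formula: C7H9BrF4O2.
  M = 7(12.011) + 9(1.008) + 79.904 + 4(18.998) + 2(15.999)
    = 84.077 + 9.072 + 79.904 + 75.992 + 31.998 = 281.043

281.04 g/mol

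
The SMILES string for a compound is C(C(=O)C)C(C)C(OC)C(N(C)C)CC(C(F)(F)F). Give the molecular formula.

C13H24F3NO2

Atom tally by fragment:
  CH3COCH2 → C:3 H:5 O:1
  CH(CH3) → C:2 H:4
  CH(OCH3) → C:2 H:4 O:1
  CH(N(CH3)2) → C:3 H:7 N:1
  CH2 → C:1 H:2
  CH2CF3 → C:2 H:2 F:3
Element totals:
  C: 13
  H: 24
  F: 3
  N: 1
  O: 2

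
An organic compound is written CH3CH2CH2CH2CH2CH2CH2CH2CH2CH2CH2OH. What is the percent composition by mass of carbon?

76.68%

Element totals:
  C: 11
  H: 24
  O: 1
Molecular formula: C11H24O.
Molar mass = 172.312 g/mol.
Mass from C: 11 × 12.011 = 132.121 g/mol.
%C = 132.121 / 172.312 × 100 = 76.68%.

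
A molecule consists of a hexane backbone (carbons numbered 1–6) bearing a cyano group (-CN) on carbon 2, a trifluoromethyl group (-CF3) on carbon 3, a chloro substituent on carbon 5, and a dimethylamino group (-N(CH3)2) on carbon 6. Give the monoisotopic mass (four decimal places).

256.0954

Atom tally by fragment:
  CH3 → C:1 H:3
  CH(CN) → C:2 H:1 N:1
  CH(CF3) → C:2 H:1 F:3
  CH2 → C:1 H:2
  CH(Cl) → C:1 H:1 Cl:1
  CH2N(CH3)2 → C:3 H:8 N:1
Element totals:
  C: 10
  H: 16
  Cl: 1
  F: 3
  N: 2
Molecular formula: C10H16ClF3N2.
  M = 10(12.0) + 16(1.007825) + 34.968853 + 3(18.998403) + 2(14.003074)
    = 120.000000 + 16.125200 + 34.968853 + 56.995209 + 28.006148 = 256.095410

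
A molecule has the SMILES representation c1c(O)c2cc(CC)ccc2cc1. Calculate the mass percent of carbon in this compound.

Atom tally by fragment:
  naphthalene ring system core → C:10 H:8
  (− 2 ring H displaced by substituents)
  + OH → O:1 H:1
  + C2H5 → C:2 H:5
Element totals:
  C: 12
  H: 12
  O: 1
Molecular formula: C12H12O.
Molar mass = 172.227 g/mol.
Mass from C: 12 × 12.011 = 144.132 g/mol.
%C = 144.132 / 172.227 × 100 = 83.69%.

83.69%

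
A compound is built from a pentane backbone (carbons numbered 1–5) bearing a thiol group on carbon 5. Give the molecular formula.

Atom tally by fragment:
  CH3 → C:1 H:3
  CH2 → C:1 H:2
  CH2 → C:1 H:2
  CH2 → C:1 H:2
  CH2SH → C:1 H:3 S:1
Element totals:
  C: 5
  H: 12
  S: 1

C5H12S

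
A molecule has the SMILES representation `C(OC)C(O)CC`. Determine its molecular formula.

Atom tally by fragment:
  CH3OCH2 → C:2 H:5 O:1
  CH(OH) → C:1 H:2 O:1
  CH2 → C:1 H:2
  CH3 → C:1 H:3
Element totals:
  C: 5
  H: 12
  O: 2

C5H12O2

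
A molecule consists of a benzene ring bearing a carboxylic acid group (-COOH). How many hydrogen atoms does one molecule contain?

6

Atom tally by fragment:
  benzene ring core → C:6 H:6
  (− 1 ring H displaced by substituents)
  + COOH → C:1 H:1 O:2
Element totals:
  C: 7
  H: 6
  O: 2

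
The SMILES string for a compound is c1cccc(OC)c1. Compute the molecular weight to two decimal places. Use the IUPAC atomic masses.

Atom tally by fragment:
  benzene ring core → C:6 H:6
  (− 1 ring H displaced by substituents)
  + OCH3 → C:1 H:3 O:1
Element totals:
  C: 7
  H: 8
  O: 1
Molecular formula: C7H8O.
  M = 7(12.011) + 8(1.008) + 15.999
    = 84.077 + 8.064 + 15.999 = 108.140

108.14 g/mol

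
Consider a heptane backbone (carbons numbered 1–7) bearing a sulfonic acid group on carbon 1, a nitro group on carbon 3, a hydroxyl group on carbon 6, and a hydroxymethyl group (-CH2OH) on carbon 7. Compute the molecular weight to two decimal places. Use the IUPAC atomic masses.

Atom tally by fragment:
  HO3SCH2 → C:1 H:3 S:1 O:3
  CH2 → C:1 H:2
  CH(NO2) → C:1 H:1 N:1 O:2
  CH2 → C:1 H:2
  CH2 → C:1 H:2
  CH(OH) → C:1 H:2 O:1
  CH2CH2OH → C:2 H:5 O:1
Element totals:
  C: 8
  H: 17
  N: 1
  O: 7
  S: 1
Molecular formula: C8H17NO7S.
  M = 8(12.011) + 17(1.008) + 14.007 + 7(15.999) + 32.06
    = 96.088 + 17.136 + 14.007 + 111.993 + 32.060 = 271.284

271.28 g/mol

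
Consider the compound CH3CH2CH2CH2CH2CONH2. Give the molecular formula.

Element totals:
  C: 6
  H: 13
  N: 1
  O: 1

C6H13NO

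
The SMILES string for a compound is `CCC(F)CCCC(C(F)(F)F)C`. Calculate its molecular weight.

200.22 g/mol

Atom tally by fragment:
  CH3 → C:1 H:3
  CH2 → C:1 H:2
  CH(F) → C:1 H:1 F:1
  CH2 → C:1 H:2
  CH2 → C:1 H:2
  CH2 → C:1 H:2
  CH(CF3) → C:2 H:1 F:3
  CH3 → C:1 H:3
Element totals:
  C: 9
  H: 16
  F: 4
Molecular formula: C9H16F4.
  M = 9(12.011) + 16(1.008) + 4(18.998)
    = 108.099 + 16.128 + 75.992 = 200.219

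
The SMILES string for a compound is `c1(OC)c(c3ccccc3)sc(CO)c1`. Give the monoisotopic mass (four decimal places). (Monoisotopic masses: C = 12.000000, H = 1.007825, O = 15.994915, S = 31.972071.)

Atom tally by fragment:
  thiophene ring core → C:4 H:4 S:1
  (− 3 ring H displaced by substituents)
  + OCH3 → C:1 H:3 O:1
  + C6H5 → C:6 H:5
  + CH2OH → C:1 H:3 O:1
Element totals:
  C: 12
  H: 12
  O: 2
  S: 1
Molecular formula: C12H12O2S.
  M = 12(12.0) + 12(1.007825) + 2(15.994915) + 31.972071
    = 144.000000 + 12.093900 + 31.989830 + 31.972071 = 220.055801

220.0558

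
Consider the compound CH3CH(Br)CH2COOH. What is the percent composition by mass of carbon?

Element totals:
  C: 4
  H: 7
  Br: 1
  O: 2
Molecular formula: C4H7BrO2.
Molar mass = 167.002 g/mol.
Mass from C: 4 × 12.011 = 48.044 g/mol.
%C = 48.044 / 167.002 × 100 = 28.77%.

28.77%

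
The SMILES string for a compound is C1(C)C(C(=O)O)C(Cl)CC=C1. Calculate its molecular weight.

174.62 g/mol

Atom tally by fragment:
  cyclohexene ring core → C:6 H:10
  (− 3 ring H displaced by substituents)
  + CH3 → C:1 H:3
  + COOH → C:1 H:1 O:2
  + Cl → Cl:1
Element totals:
  C: 8
  H: 11
  Cl: 1
  O: 2
Molecular formula: C8H11ClO2.
  M = 8(12.011) + 11(1.008) + 35.45 + 2(15.999)
    = 96.088 + 11.088 + 35.450 + 31.998 = 174.624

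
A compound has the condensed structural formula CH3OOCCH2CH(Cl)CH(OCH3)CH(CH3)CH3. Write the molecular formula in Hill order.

C9H17ClO3

Atom tally by fragment:
  CH3OOCCH2 → C:3 H:5 O:2
  CH(Cl) → C:1 H:1 Cl:1
  CH(OCH3) → C:2 H:4 O:1
  CH(CH3) → C:2 H:4
  CH3 → C:1 H:3
Element totals:
  C: 9
  H: 17
  Cl: 1
  O: 3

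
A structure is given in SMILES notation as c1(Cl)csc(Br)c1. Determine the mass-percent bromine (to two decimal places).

Atom tally by fragment:
  thiophene ring core → C:4 H:4 S:1
  (− 2 ring H displaced by substituents)
  + Cl → Cl:1
  + Br → Br:1
Element totals:
  C: 4
  H: 2
  Br: 1
  Cl: 1
  S: 1
Molecular formula: C4H2BrClS.
Molar mass = 197.474 g/mol.
Mass from Br: 1 × 79.904 = 79.904 g/mol.
%Br = 79.904 / 197.474 × 100 = 40.46%.

40.46%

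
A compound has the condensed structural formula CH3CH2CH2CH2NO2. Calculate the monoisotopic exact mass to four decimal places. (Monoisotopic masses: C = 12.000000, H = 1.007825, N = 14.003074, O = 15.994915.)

103.0633

Atom tally by fragment:
  CH3 → C:1 H:3
  CH2 → C:1 H:2
  CH2 → C:1 H:2
  CH2NO2 → C:1 H:2 N:1 O:2
Element totals:
  C: 4
  H: 9
  N: 1
  O: 2
Molecular formula: C4H9NO2.
  M = 4(12.0) + 9(1.007825) + 14.003074 + 2(15.994915)
    = 48.000000 + 9.070425 + 14.003074 + 31.989830 = 103.063329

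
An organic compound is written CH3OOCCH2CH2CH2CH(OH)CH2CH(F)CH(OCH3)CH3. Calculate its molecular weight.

236.28 g/mol

Element totals:
  C: 11
  H: 21
  F: 1
  O: 4
Molecular formula: C11H21FO4.
  M = 11(12.011) + 21(1.008) + 18.998 + 4(15.999)
    = 132.121 + 21.168 + 18.998 + 63.996 = 236.283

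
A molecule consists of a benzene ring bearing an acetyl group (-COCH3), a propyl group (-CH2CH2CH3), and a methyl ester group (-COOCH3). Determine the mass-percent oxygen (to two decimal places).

Atom tally by fragment:
  benzene ring core → C:6 H:6
  (− 3 ring H displaced by substituents)
  + COCH3 → C:2 H:3 O:1
  + CH2CH2CH3 → C:3 H:7
  + COOCH3 → C:2 H:3 O:2
Element totals:
  C: 13
  H: 16
  O: 3
Molecular formula: C13H16O3.
Molar mass = 220.268 g/mol.
Mass from O: 3 × 15.999 = 47.997 g/mol.
%O = 47.997 / 220.268 × 100 = 21.79%.

21.79%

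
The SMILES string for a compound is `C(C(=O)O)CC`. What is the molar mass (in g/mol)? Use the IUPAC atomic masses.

88.11 g/mol

Atom tally by fragment:
  HOOCCH2 → C:2 H:3 O:2
  CH2 → C:1 H:2
  CH3 → C:1 H:3
Element totals:
  C: 4
  H: 8
  O: 2
Molecular formula: C4H8O2.
  M = 4(12.011) + 8(1.008) + 2(15.999)
    = 48.044 + 8.064 + 31.998 = 88.106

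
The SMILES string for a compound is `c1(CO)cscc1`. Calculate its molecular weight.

114.16 g/mol

Atom tally by fragment:
  thiophene ring core → C:4 H:4 S:1
  (− 1 ring H displaced by substituents)
  + CH2OH → C:1 H:3 O:1
Element totals:
  C: 5
  H: 6
  O: 1
  S: 1
Molecular formula: C5H6OS.
  M = 5(12.011) + 6(1.008) + 15.999 + 32.06
    = 60.055 + 6.048 + 15.999 + 32.060 = 114.162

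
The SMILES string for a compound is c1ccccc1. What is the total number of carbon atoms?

6

Atom tally by fragment:
  benzene ring core → C:6 H:6
Element totals:
  C: 6
  H: 6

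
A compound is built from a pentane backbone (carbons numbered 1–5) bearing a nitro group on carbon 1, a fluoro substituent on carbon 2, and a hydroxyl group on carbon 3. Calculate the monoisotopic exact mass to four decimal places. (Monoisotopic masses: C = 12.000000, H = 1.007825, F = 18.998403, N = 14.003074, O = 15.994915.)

151.0645

Atom tally by fragment:
  O2NCH2 → C:1 H:2 N:1 O:2
  CH(F) → C:1 H:1 F:1
  CH(OH) → C:1 H:2 O:1
  CH2 → C:1 H:2
  CH3 → C:1 H:3
Element totals:
  C: 5
  H: 10
  F: 1
  N: 1
  O: 3
Molecular formula: C5H10FNO3.
  M = 5(12.0) + 10(1.007825) + 18.998403 + 14.003074 + 3(15.994915)
    = 60.000000 + 10.078250 + 18.998403 + 14.003074 + 47.984745 = 151.064472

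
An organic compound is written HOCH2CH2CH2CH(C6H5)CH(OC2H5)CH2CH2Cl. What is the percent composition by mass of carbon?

66.53%

Element totals:
  C: 15
  H: 23
  Cl: 1
  O: 2
Molecular formula: C15H23ClO2.
Molar mass = 270.797 g/mol.
Mass from C: 15 × 12.011 = 180.165 g/mol.
%C = 180.165 / 270.797 × 100 = 66.53%.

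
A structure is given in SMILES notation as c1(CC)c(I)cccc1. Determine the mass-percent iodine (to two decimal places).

Atom tally by fragment:
  benzene ring core → C:6 H:6
  (− 2 ring H displaced by substituents)
  + C2H5 → C:2 H:5
  + I → I:1
Element totals:
  C: 8
  H: 9
  I: 1
Molecular formula: C8H9I.
Molar mass = 232.064 g/mol.
Mass from I: 1 × 126.904 = 126.904 g/mol.
%I = 126.904 / 232.064 × 100 = 54.68%.

54.68%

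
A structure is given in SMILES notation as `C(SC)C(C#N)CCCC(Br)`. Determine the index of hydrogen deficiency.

2

Atom tally by fragment:
  CH3SCH2 → C:2 H:5 S:1
  CH(CN) → C:2 H:1 N:1
  CH2 → C:1 H:2
  CH2 → C:1 H:2
  CH2 → C:1 H:2
  CH2Br → C:1 H:2 Br:1
Element totals:
  C: 8
  H: 14
  Br: 1
  N: 1
  S: 1
Molecular formula: C8H14BrNS.
DoU = (2C + 2 + N − H − X) / 2 = (2·8 + 2 + 1 − 14 − 1) / 2 = 2.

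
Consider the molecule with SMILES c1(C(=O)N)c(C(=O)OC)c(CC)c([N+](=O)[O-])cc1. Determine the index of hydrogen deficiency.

7

Atom tally by fragment:
  benzene ring core → C:6 H:6
  (− 4 ring H displaced by substituents)
  + CONH2 → C:1 H:2 O:1 N:1
  + COOCH3 → C:2 H:3 O:2
  + C2H5 → C:2 H:5
  + NO2 → N:1 O:2
Element totals:
  C: 11
  H: 12
  N: 2
  O: 5
Molecular formula: C11H12N2O5.
DoU = (2C + 2 + N − H − X) / 2 = (2·11 + 2 + 2 − 12 − 0) / 2 = 7.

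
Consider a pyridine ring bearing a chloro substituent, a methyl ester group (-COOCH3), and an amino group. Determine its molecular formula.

C7H7ClN2O2

Atom tally by fragment:
  pyridine ring core → C:5 H:5 N:1
  (− 3 ring H displaced by substituents)
  + Cl → Cl:1
  + COOCH3 → C:2 H:3 O:2
  + NH2 → N:1 H:2
Element totals:
  C: 7
  H: 7
  Cl: 1
  N: 2
  O: 2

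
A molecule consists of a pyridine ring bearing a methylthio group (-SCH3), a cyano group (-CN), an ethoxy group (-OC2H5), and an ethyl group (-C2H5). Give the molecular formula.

C11H14N2OS

Atom tally by fragment:
  pyridine ring core → C:5 H:5 N:1
  (− 4 ring H displaced by substituents)
  + SCH3 → C:1 H:3 S:1
  + CN → C:1 N:1
  + OC2H5 → C:2 H:5 O:1
  + C2H5 → C:2 H:5
Element totals:
  C: 11
  H: 14
  N: 2
  O: 1
  S: 1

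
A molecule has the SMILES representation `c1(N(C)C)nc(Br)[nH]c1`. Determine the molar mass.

Atom tally by fragment:
  imidazole ring core → C:3 H:4 N:2
  (− 2 ring H displaced by substituents)
  + N(CH3)2 → N:1 C:2 H:6
  + Br → Br:1
Element totals:
  C: 5
  H: 8
  Br: 1
  N: 3
Molecular formula: C5H8BrN3.
  M = 5(12.011) + 8(1.008) + 79.904 + 3(14.007)
    = 60.055 + 8.064 + 79.904 + 42.021 = 190.044

190.04 g/mol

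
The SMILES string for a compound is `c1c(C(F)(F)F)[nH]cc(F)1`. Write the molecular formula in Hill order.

Atom tally by fragment:
  pyrrole ring core → C:4 H:5 N:1
  (− 2 ring H displaced by substituents)
  + CF3 → C:1 F:3
  + F → F:1
Element totals:
  C: 5
  H: 3
  F: 4
  N: 1

C5H3F4N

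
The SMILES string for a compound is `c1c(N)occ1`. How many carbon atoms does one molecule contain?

4

Atom tally by fragment:
  furan ring core → C:4 H:4 O:1
  (− 1 ring H displaced by substituents)
  + NH2 → N:1 H:2
Element totals:
  C: 4
  H: 5
  N: 1
  O: 1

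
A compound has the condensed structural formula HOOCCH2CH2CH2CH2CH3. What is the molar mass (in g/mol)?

Atom tally by fragment:
  HOOCCH2 → C:2 H:3 O:2
  CH2 → C:1 H:2
  CH2 → C:1 H:2
  CH2 → C:1 H:2
  CH3 → C:1 H:3
Element totals:
  C: 6
  H: 12
  O: 2
Molecular formula: C6H12O2.
  M = 6(12.011) + 12(1.008) + 2(15.999)
    = 72.066 + 12.096 + 31.998 = 116.160

116.16 g/mol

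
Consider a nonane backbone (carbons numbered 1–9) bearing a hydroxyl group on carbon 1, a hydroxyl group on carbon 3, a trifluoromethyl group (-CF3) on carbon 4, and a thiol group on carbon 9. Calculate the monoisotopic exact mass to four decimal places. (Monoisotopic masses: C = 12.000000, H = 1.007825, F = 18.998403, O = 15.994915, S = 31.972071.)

260.1058

Atom tally by fragment:
  HOCH2 → C:1 H:3 O:1
  CH2 → C:1 H:2
  CH(OH) → C:1 H:2 O:1
  CH(CF3) → C:2 H:1 F:3
  CH2 → C:1 H:2
  CH2 → C:1 H:2
  CH2 → C:1 H:2
  CH2 → C:1 H:2
  CH2SH → C:1 H:3 S:1
Element totals:
  C: 10
  H: 19
  F: 3
  O: 2
  S: 1
Molecular formula: C10H19F3O2S.
  M = 10(12.0) + 19(1.007825) + 3(18.998403) + 2(15.994915) + 31.972071
    = 120.000000 + 19.148675 + 56.995209 + 31.989830 + 31.972071 = 260.105785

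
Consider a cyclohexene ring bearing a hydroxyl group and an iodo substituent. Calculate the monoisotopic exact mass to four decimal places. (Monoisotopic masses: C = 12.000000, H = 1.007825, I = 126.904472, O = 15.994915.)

Atom tally by fragment:
  cyclohexene ring core → C:6 H:10
  (− 2 ring H displaced by substituents)
  + OH → O:1 H:1
  + I → I:1
Element totals:
  C: 6
  H: 9
  I: 1
  O: 1
Molecular formula: C6H9IO.
  M = 6(12.0) + 9(1.007825) + 126.904472 + 15.994915
    = 72.000000 + 9.070425 + 126.904472 + 15.994915 = 223.969812

223.9698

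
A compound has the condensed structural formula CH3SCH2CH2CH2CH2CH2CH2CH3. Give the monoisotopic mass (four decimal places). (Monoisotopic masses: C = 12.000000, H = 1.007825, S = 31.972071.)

Element totals:
  C: 8
  H: 18
  S: 1
Molecular formula: C8H18S.
  M = 8(12.0) + 18(1.007825) + 31.972071
    = 96.000000 + 18.140850 + 31.972071 = 146.112921

146.1129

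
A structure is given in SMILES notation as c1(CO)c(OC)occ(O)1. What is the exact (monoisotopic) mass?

144.0423

Atom tally by fragment:
  furan ring core → C:4 H:4 O:1
  (− 3 ring H displaced by substituents)
  + CH2OH → C:1 H:3 O:1
  + OCH3 → C:1 H:3 O:1
  + OH → O:1 H:1
Element totals:
  C: 6
  H: 8
  O: 4
Molecular formula: C6H8O4.
  M = 6(12.0) + 8(1.007825) + 4(15.994915)
    = 72.000000 + 8.062600 + 63.979660 = 144.042260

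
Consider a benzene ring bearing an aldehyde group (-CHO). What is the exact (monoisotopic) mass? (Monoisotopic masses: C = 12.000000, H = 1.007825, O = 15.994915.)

Atom tally by fragment:
  benzene ring core → C:6 H:6
  (− 1 ring H displaced by substituents)
  + CHO → C:1 H:1 O:1
Element totals:
  C: 7
  H: 6
  O: 1
Molecular formula: C7H6O.
  M = 7(12.0) + 6(1.007825) + 15.994915
    = 84.000000 + 6.046950 + 15.994915 = 106.041865

106.0419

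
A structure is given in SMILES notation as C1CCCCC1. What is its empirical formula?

Atom tally by fragment:
  cyclohexane ring core → C:6 H:12
Element totals:
  C: 6
  H: 12
Molecular formula: C6H12.
gcd of subscripts = 6; dividing each by 6:
  C: 6/6 = 1
  H: 12/6 = 2

CH2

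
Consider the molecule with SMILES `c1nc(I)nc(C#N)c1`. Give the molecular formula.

Atom tally by fragment:
  pyrimidine ring core → C:4 H:4 N:2
  (− 2 ring H displaced by substituents)
  + I → I:1
  + CN → C:1 N:1
Element totals:
  C: 5
  H: 2
  I: 1
  N: 3

C5H2IN3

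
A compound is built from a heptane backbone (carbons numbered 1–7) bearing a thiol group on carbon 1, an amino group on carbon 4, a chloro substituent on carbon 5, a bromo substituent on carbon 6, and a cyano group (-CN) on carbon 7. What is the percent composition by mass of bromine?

Atom tally by fragment:
  HSCH2 → C:1 H:3 S:1
  CH2 → C:1 H:2
  CH2 → C:1 H:2
  CH(NH2) → C:1 H:3 N:1
  CH(Cl) → C:1 H:1 Cl:1
  CH(Br) → C:1 H:1 Br:1
  CH2CN → C:2 H:2 N:1
Element totals:
  C: 8
  H: 14
  Br: 1
  Cl: 1
  N: 2
  S: 1
Molecular formula: C8H14BrClN2S.
Molar mass = 285.628 g/mol.
Mass from Br: 1 × 79.904 = 79.904 g/mol.
%Br = 79.904 / 285.628 × 100 = 27.97%.

27.97%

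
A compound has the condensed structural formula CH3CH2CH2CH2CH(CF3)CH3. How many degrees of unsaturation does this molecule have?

Atom tally by fragment:
  CH3 → C:1 H:3
  CH2 → C:1 H:2
  CH2 → C:1 H:2
  CH2 → C:1 H:2
  CH(CF3) → C:2 H:1 F:3
  CH3 → C:1 H:3
Element totals:
  C: 7
  H: 13
  F: 3
Molecular formula: C7H13F3.
DoU = (2C + 2 + N − H − X) / 2 = (2·7 + 2 + 0 − 13 − 3) / 2 = 0.

0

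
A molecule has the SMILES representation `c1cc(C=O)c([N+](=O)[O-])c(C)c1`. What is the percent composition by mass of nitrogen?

8.48%

Atom tally by fragment:
  benzene ring core → C:6 H:6
  (− 3 ring H displaced by substituents)
  + CHO → C:1 H:1 O:1
  + NO2 → N:1 O:2
  + CH3 → C:1 H:3
Element totals:
  C: 8
  H: 7
  N: 1
  O: 3
Molecular formula: C8H7NO3.
Molar mass = 165.148 g/mol.
Mass from N: 1 × 14.007 = 14.007 g/mol.
%N = 14.007 / 165.148 × 100 = 8.48%.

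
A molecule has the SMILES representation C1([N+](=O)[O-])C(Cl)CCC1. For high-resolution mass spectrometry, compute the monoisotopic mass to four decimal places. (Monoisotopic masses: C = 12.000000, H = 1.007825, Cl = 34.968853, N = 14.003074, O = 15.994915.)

Atom tally by fragment:
  cyclopentane ring core → C:5 H:10
  (− 2 ring H displaced by substituents)
  + NO2 → N:1 O:2
  + Cl → Cl:1
Element totals:
  C: 5
  H: 8
  Cl: 1
  N: 1
  O: 2
Molecular formula: C5H8ClNO2.
  M = 5(12.0) + 8(1.007825) + 34.968853 + 14.003074 + 2(15.994915)
    = 60.000000 + 8.062600 + 34.968853 + 14.003074 + 31.989830 = 149.024357

149.0244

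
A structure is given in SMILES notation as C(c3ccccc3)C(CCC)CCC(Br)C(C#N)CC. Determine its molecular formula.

C18H26BrN

Atom tally by fragment:
  C6H5CH2 → C:7 H:7
  CH(CH2CH2CH3) → C:4 H:8
  CH2 → C:1 H:2
  CH2 → C:1 H:2
  CH(Br) → C:1 H:1 Br:1
  CH(CN) → C:2 H:1 N:1
  CH2 → C:1 H:2
  CH3 → C:1 H:3
Element totals:
  C: 18
  H: 26
  Br: 1
  N: 1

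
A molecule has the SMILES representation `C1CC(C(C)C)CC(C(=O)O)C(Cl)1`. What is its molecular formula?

Atom tally by fragment:
  cyclohexane ring core → C:6 H:12
  (− 3 ring H displaced by substituents)
  + CH(CH3)2 → C:3 H:7
  + COOH → C:1 H:1 O:2
  + Cl → Cl:1
Element totals:
  C: 10
  H: 17
  Cl: 1
  O: 2

C10H17ClO2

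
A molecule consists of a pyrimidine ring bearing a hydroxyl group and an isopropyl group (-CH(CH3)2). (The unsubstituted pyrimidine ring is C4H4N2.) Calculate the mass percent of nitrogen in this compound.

Atom tally by fragment:
  pyrimidine ring core → C:4 H:4 N:2
  (− 2 ring H displaced by substituents)
  + OH → O:1 H:1
  + CH(CH3)2 → C:3 H:7
Element totals:
  C: 7
  H: 10
  N: 2
  O: 1
Molecular formula: C7H10N2O.
Molar mass = 138.170 g/mol.
Mass from N: 2 × 14.007 = 28.014 g/mol.
%N = 28.014 / 138.170 × 100 = 20.28%.

20.28%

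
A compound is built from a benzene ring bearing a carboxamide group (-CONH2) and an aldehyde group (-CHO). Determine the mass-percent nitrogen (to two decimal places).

Atom tally by fragment:
  benzene ring core → C:6 H:6
  (− 2 ring H displaced by substituents)
  + CONH2 → C:1 H:2 O:1 N:1
  + CHO → C:1 H:1 O:1
Element totals:
  C: 8
  H: 7
  N: 1
  O: 2
Molecular formula: C8H7NO2.
Molar mass = 149.149 g/mol.
Mass from N: 1 × 14.007 = 14.007 g/mol.
%N = 14.007 / 149.149 × 100 = 9.39%.

9.39%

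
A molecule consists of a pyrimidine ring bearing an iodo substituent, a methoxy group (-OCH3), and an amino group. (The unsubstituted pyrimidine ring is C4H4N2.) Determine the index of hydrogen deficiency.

Atom tally by fragment:
  pyrimidine ring core → C:4 H:4 N:2
  (− 3 ring H displaced by substituents)
  + I → I:1
  + OCH3 → C:1 H:3 O:1
  + NH2 → N:1 H:2
Element totals:
  C: 5
  H: 6
  I: 1
  N: 3
  O: 1
Molecular formula: C5H6IN3O.
DoU = (2C + 2 + N − H − X) / 2 = (2·5 + 2 + 3 − 6 − 1) / 2 = 4.

4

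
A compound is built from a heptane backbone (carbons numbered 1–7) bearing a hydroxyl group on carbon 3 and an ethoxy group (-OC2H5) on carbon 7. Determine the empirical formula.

C9H20O2

Atom tally by fragment:
  CH3 → C:1 H:3
  CH2 → C:1 H:2
  CH(OH) → C:1 H:2 O:1
  CH2 → C:1 H:2
  CH2 → C:1 H:2
  CH2 → C:1 H:2
  CH2OC2H5 → C:3 H:7 O:1
Element totals:
  C: 9
  H: 20
  O: 2
Molecular formula: C9H20O2.
gcd of subscripts (9, 20, 2) = 1, so the empirical formula equals the molecular formula.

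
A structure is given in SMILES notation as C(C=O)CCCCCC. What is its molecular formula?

Atom tally by fragment:
  OHCCH2 → C:2 H:3 O:1
  CH2 → C:1 H:2
  CH2 → C:1 H:2
  CH2 → C:1 H:2
  CH2 → C:1 H:2
  CH2 → C:1 H:2
  CH3 → C:1 H:3
Element totals:
  C: 8
  H: 16
  O: 1

C8H16O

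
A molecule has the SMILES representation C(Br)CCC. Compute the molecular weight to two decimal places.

Atom tally by fragment:
  BrCH2 → C:1 H:2 Br:1
  CH2 → C:1 H:2
  CH2 → C:1 H:2
  CH3 → C:1 H:3
Element totals:
  C: 4
  H: 9
  Br: 1
Molecular formula: C4H9Br.
  M = 4(12.011) + 9(1.008) + 79.904
    = 48.044 + 9.072 + 79.904 = 137.020

137.02 g/mol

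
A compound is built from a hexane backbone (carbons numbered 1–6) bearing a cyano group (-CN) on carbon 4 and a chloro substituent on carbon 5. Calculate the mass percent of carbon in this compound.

Atom tally by fragment:
  CH3 → C:1 H:3
  CH2 → C:1 H:2
  CH2 → C:1 H:2
  CH(CN) → C:2 H:1 N:1
  CH(Cl) → C:1 H:1 Cl:1
  CH3 → C:1 H:3
Element totals:
  C: 7
  H: 12
  Cl: 1
  N: 1
Molecular formula: C7H12ClN.
Molar mass = 145.630 g/mol.
Mass from C: 7 × 12.011 = 84.077 g/mol.
%C = 84.077 / 145.630 × 100 = 57.73%.

57.73%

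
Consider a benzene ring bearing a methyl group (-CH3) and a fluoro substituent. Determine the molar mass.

Atom tally by fragment:
  benzene ring core → C:6 H:6
  (− 2 ring H displaced by substituents)
  + CH3 → C:1 H:3
  + F → F:1
Element totals:
  C: 7
  H: 7
  F: 1
Molecular formula: C7H7F.
  M = 7(12.011) + 7(1.008) + 18.998
    = 84.077 + 7.056 + 18.998 = 110.131

110.13 g/mol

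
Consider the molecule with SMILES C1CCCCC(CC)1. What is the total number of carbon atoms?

Atom tally by fragment:
  cyclohexane ring core → C:6 H:12
  (− 1 ring H displaced by substituents)
  + C2H5 → C:2 H:5
Element totals:
  C: 8
  H: 16

8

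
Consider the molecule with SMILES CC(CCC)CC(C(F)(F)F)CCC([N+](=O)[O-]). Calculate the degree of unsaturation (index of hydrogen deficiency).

Atom tally by fragment:
  CH3 → C:1 H:3
  CH(CH2CH2CH3) → C:4 H:8
  CH2 → C:1 H:2
  CH(CF3) → C:2 H:1 F:3
  CH2 → C:1 H:2
  CH2 → C:1 H:2
  CH2NO2 → C:1 H:2 N:1 O:2
Element totals:
  C: 11
  H: 20
  F: 3
  N: 1
  O: 2
Molecular formula: C11H20F3NO2.
DoU = (2C + 2 + N − H − X) / 2 = (2·11 + 2 + 1 − 20 − 3) / 2 = 1.

1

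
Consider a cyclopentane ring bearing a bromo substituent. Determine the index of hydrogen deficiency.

1

Atom tally by fragment:
  cyclopentane ring core → C:5 H:10
  (− 1 ring H displaced by substituents)
  + Br → Br:1
Element totals:
  C: 5
  H: 9
  Br: 1
Molecular formula: C5H9Br.
DoU = (2C + 2 + N − H − X) / 2 = (2·5 + 2 + 0 − 9 − 1) / 2 = 1.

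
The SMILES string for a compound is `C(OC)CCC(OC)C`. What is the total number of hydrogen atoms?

Atom tally by fragment:
  CH3OCH2 → C:2 H:5 O:1
  CH2 → C:1 H:2
  CH2 → C:1 H:2
  CH(OCH3) → C:2 H:4 O:1
  CH3 → C:1 H:3
Element totals:
  C: 7
  H: 16
  O: 2

16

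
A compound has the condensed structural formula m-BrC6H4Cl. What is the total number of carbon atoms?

6

Element totals:
  C: 6
  H: 4
  Br: 1
  Cl: 1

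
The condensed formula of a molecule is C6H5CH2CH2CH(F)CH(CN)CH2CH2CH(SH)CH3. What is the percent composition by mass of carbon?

67.89%

Atom tally by fragment:
  C6H5CH2 → C:7 H:7
  CH2 → C:1 H:2
  CH(F) → C:1 H:1 F:1
  CH(CN) → C:2 H:1 N:1
  CH2 → C:1 H:2
  CH2 → C:1 H:2
  CH(SH) → C:1 H:2 S:1
  CH3 → C:1 H:3
Element totals:
  C: 15
  H: 20
  F: 1
  N: 1
  S: 1
Molecular formula: C15H20FNS.
Molar mass = 265.390 g/mol.
Mass from C: 15 × 12.011 = 180.165 g/mol.
%C = 180.165 / 265.390 × 100 = 67.89%.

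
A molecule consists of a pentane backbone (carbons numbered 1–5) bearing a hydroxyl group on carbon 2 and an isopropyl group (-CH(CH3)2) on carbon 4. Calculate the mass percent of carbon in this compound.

73.78%

Atom tally by fragment:
  CH3 → C:1 H:3
  CH(OH) → C:1 H:2 O:1
  CH2 → C:1 H:2
  CH(CH(CH3)2) → C:4 H:8
  CH3 → C:1 H:3
Element totals:
  C: 8
  H: 18
  O: 1
Molecular formula: C8H18O.
Molar mass = 130.231 g/mol.
Mass from C: 8 × 12.011 = 96.088 g/mol.
%C = 96.088 / 130.231 × 100 = 73.78%.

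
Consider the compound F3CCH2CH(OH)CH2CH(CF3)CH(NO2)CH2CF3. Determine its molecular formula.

C9H10F9NO3

Atom tally by fragment:
  F3CCH2 → C:2 H:2 F:3
  CH(OH) → C:1 H:2 O:1
  CH2 → C:1 H:2
  CH(CF3) → C:2 H:1 F:3
  CH(NO2) → C:1 H:1 N:1 O:2
  CH2CF3 → C:2 H:2 F:3
Element totals:
  C: 9
  H: 10
  F: 9
  N: 1
  O: 3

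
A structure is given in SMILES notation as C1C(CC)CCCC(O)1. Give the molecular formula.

C8H16O

Atom tally by fragment:
  cyclohexane ring core → C:6 H:12
  (− 2 ring H displaced by substituents)
  + C2H5 → C:2 H:5
  + OH → O:1 H:1
Element totals:
  C: 8
  H: 16
  O: 1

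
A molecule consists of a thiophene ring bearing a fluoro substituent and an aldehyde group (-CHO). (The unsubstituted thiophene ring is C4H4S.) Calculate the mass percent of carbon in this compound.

46.15%

Atom tally by fragment:
  thiophene ring core → C:4 H:4 S:1
  (− 2 ring H displaced by substituents)
  + F → F:1
  + CHO → C:1 H:1 O:1
Element totals:
  C: 5
  H: 3
  F: 1
  O: 1
  S: 1
Molecular formula: C5H3FOS.
Molar mass = 130.136 g/mol.
Mass from C: 5 × 12.011 = 60.055 g/mol.
%C = 60.055 / 130.136 × 100 = 46.15%.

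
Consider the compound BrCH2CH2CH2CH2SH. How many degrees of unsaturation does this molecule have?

0

Element totals:
  C: 4
  H: 9
  Br: 1
  S: 1
Molecular formula: C4H9BrS.
DoU = (2C + 2 + N − H − X) / 2 = (2·4 + 2 + 0 − 9 − 1) / 2 = 0.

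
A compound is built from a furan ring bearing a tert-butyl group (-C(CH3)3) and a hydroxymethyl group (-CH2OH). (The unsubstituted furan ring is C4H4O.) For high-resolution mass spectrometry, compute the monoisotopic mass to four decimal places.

154.0994

Atom tally by fragment:
  furan ring core → C:4 H:4 O:1
  (− 2 ring H displaced by substituents)
  + C(CH3)3 → C:4 H:9
  + CH2OH → C:1 H:3 O:1
Element totals:
  C: 9
  H: 14
  O: 2
Molecular formula: C9H14O2.
  M = 9(12.0) + 14(1.007825) + 2(15.994915)
    = 108.000000 + 14.109550 + 31.989830 = 154.099380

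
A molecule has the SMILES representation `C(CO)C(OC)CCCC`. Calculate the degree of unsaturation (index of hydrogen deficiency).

0

Atom tally by fragment:
  HOCH2CH2 → C:2 H:5 O:1
  CH(OCH3) → C:2 H:4 O:1
  CH2 → C:1 H:2
  CH2 → C:1 H:2
  CH2 → C:1 H:2
  CH3 → C:1 H:3
Element totals:
  C: 8
  H: 18
  O: 2
Molecular formula: C8H18O2.
DoU = (2C + 2 + N − H − X) / 2 = (2·8 + 2 + 0 − 18 − 0) / 2 = 0.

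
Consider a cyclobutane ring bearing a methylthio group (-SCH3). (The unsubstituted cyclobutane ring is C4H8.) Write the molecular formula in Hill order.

C5H10S

Atom tally by fragment:
  cyclobutane ring core → C:4 H:8
  (− 1 ring H displaced by substituents)
  + SCH3 → C:1 H:3 S:1
Element totals:
  C: 5
  H: 10
  S: 1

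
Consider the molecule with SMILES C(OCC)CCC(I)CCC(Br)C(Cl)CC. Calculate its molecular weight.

425.57 g/mol

Atom tally by fragment:
  C2H5OCH2 → C:3 H:7 O:1
  CH2 → C:1 H:2
  CH2 → C:1 H:2
  CH(I) → C:1 H:1 I:1
  CH2 → C:1 H:2
  CH2 → C:1 H:2
  CH(Br) → C:1 H:1 Br:1
  CH(Cl) → C:1 H:1 Cl:1
  CH2 → C:1 H:2
  CH3 → C:1 H:3
Element totals:
  C: 12
  H: 23
  Br: 1
  Cl: 1
  I: 1
  O: 1
Molecular formula: C12H23BrClIO.
  M = 12(12.011) + 23(1.008) + 79.904 + 35.45 + 126.904 + 15.999
    = 144.132 + 23.184 + 79.904 + 35.450 + 126.904 + 15.999 = 425.573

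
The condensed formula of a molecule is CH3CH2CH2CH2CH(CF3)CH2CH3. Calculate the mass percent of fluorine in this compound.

Element totals:
  C: 8
  H: 15
  F: 3
Molecular formula: C8H15F3.
Molar mass = 168.202 g/mol.
Mass from F: 3 × 18.998 = 56.994 g/mol.
%F = 56.994 / 168.202 × 100 = 33.88%.

33.88%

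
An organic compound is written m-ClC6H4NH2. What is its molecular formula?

Atom tally by fragment:
  benzene ring core → C:6 H:6
  (− 2 ring H displaced by substituents)
  + Cl → Cl:1
  + NH2 → N:1 H:2
Element totals:
  C: 6
  H: 6
  Cl: 1
  N: 1

C6H6ClN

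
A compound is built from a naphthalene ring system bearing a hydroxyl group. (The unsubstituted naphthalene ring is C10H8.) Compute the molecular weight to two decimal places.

Atom tally by fragment:
  naphthalene ring system core → C:10 H:8
  (− 1 ring H displaced by substituents)
  + OH → O:1 H:1
Element totals:
  C: 10
  H: 8
  O: 1
Molecular formula: C10H8O.
  M = 10(12.011) + 8(1.008) + 15.999
    = 120.110 + 8.064 + 15.999 = 144.173

144.17 g/mol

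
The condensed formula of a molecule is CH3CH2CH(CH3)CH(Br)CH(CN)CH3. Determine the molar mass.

204.11 g/mol

Atom tally by fragment:
  CH3 → C:1 H:3
  CH2 → C:1 H:2
  CH(CH3) → C:2 H:4
  CH(Br) → C:1 H:1 Br:1
  CH(CN) → C:2 H:1 N:1
  CH3 → C:1 H:3
Element totals:
  C: 8
  H: 14
  Br: 1
  N: 1
Molecular formula: C8H14BrN.
  M = 8(12.011) + 14(1.008) + 79.904 + 14.007
    = 96.088 + 14.112 + 79.904 + 14.007 = 204.111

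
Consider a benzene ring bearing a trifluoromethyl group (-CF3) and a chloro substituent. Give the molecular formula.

Atom tally by fragment:
  benzene ring core → C:6 H:6
  (− 2 ring H displaced by substituents)
  + CF3 → C:1 F:3
  + Cl → Cl:1
Element totals:
  C: 7
  H: 4
  Cl: 1
  F: 3

C7H4ClF3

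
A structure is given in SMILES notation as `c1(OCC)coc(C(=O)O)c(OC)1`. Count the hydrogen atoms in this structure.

Atom tally by fragment:
  furan ring core → C:4 H:4 O:1
  (− 3 ring H displaced by substituents)
  + OC2H5 → C:2 H:5 O:1
  + COOH → C:1 H:1 O:2
  + OCH3 → C:1 H:3 O:1
Element totals:
  C: 8
  H: 10
  O: 5

10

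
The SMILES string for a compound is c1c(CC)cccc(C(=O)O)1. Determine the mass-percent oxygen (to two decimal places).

21.31%

Atom tally by fragment:
  benzene ring core → C:6 H:6
  (− 2 ring H displaced by substituents)
  + C2H5 → C:2 H:5
  + COOH → C:1 H:1 O:2
Element totals:
  C: 9
  H: 10
  O: 2
Molecular formula: C9H10O2.
Molar mass = 150.177 g/mol.
Mass from O: 2 × 15.999 = 31.998 g/mol.
%O = 31.998 / 150.177 × 100 = 21.31%.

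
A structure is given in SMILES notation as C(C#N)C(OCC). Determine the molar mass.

Atom tally by fragment:
  NCCH2 → C:2 H:2 N:1
  CH2OC2H5 → C:3 H:7 O:1
Element totals:
  C: 5
  H: 9
  N: 1
  O: 1
Molecular formula: C5H9NO.
  M = 5(12.011) + 9(1.008) + 14.007 + 15.999
    = 60.055 + 9.072 + 14.007 + 15.999 = 99.133

99.13 g/mol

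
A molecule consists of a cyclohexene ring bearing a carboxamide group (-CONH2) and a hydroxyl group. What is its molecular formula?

C7H11NO2

Atom tally by fragment:
  cyclohexene ring core → C:6 H:10
  (− 2 ring H displaced by substituents)
  + CONH2 → C:1 H:2 O:1 N:1
  + OH → O:1 H:1
Element totals:
  C: 7
  H: 11
  N: 1
  O: 2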